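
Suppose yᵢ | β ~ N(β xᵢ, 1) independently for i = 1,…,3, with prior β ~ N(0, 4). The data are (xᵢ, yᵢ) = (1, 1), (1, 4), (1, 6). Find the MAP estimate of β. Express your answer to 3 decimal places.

β̂_MAP = 3.385

log p(β | y) = −Σ(yᵢ − βxᵢ)²/(2·1) − β²/(2·4) + const.
Setting the derivative to zero: Σxᵢ(yᵢ − βxᵢ)/1 − β/4 = 0, so β = Σxᵢyᵢ / (Σxᵢ² + σ²/τ²).
Σxᵢyᵢ = 1·1 + 1·4 + 1·6 = 11; Σxᵢ² = 3; σ²/τ² = 0.25.
β̂_MAP = 11 / (3 + 0.25) = 11/3.25 ≈ 3.385.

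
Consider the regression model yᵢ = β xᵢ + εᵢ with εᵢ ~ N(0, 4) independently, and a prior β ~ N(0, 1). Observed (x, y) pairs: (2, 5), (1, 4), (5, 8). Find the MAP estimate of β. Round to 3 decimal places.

β̂_MAP = 1.588

log p(β | y) = −Σ(yᵢ − βxᵢ)²/(2·4) − β²/(2·1) + const.
Setting the derivative to zero: Σxᵢ(yᵢ − βxᵢ)/4 − β/1 = 0, so β = Σxᵢyᵢ / (Σxᵢ² + σ²/τ²).
Σxᵢyᵢ = 2·5 + 1·4 + 5·8 = 54; Σxᵢ² = 30; σ²/τ² = 4.
β̂_MAP = 54 / (30 + 4) = 54/34 ≈ 1.588.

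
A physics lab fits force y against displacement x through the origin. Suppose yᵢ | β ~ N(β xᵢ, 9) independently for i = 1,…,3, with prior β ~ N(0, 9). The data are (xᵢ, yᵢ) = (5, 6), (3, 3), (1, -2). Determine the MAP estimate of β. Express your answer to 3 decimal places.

log p(β | y) = −Σ(yᵢ − βxᵢ)²/(2·9) − β²/(2·9) + const.
Setting the derivative to zero: Σxᵢ(yᵢ − βxᵢ)/9 − β/9 = 0, so β = Σxᵢyᵢ / (Σxᵢ² + σ²/τ²).
Σxᵢyᵢ = 5·6 + 3·3 + 1·(-2) = 37; Σxᵢ² = 35; σ²/τ² = 1.
β̂_MAP = 37 / (35 + 1) = 37/36 ≈ 1.028.

β̂_MAP = 1.028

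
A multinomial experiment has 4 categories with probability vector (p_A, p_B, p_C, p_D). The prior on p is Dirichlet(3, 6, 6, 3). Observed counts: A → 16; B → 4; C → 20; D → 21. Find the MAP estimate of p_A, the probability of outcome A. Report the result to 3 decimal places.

MAP estimate of p_A = 0.240

The posterior is Dirichlet(αᵢ + nᵢ) = Dirichlet(19, 10, 26, 24).
For a Dirichlet(a₁,…,a_K) with all aᵢ > 1, the mode has j-th component (aⱼ − 1)/(Σaᵢ − K).
Here Σaᵢ = 79 and K = 4, so p_A = (19 − 1)/(79 − 4) = 18/75 ≈ 0.240.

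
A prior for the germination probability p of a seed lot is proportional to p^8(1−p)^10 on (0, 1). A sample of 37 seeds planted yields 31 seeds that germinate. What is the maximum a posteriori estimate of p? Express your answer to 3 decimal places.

p̂_MAP = 0.709

The prior density ∝ p^8(1−p)^10 is the kernel of Beta(9, 11).
Data: 31 successes in 37 trials. The binomial likelihood contributes p^31(1−p)^6, so the posterior is Beta(9+31, 11+6) = Beta(40, 17).
For Beta(a, b) with a, b > 1 the mode is (a−1)/(a+b−2) = 39/55 ≈ 0.709.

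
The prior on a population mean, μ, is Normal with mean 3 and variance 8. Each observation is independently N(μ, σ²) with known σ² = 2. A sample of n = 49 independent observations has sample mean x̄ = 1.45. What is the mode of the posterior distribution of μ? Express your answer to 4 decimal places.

μ̂_MAP = 1.4579

n = 49, x̄ = 1.45.
For a Normal prior and Normal likelihood with known variance, the posterior is Normal; its mode equals its mean, the precision-weighted average.
Prior precision 1/σ₀² = 1/8 = 0.125; data precision n/σ² = 49/2 = 24.5.
μ̂ = (0.125·3 + 24.5·1.45) / (0.125 + 24.5) = 35.9/24.625 = 1436/985 ≈ 1.4579.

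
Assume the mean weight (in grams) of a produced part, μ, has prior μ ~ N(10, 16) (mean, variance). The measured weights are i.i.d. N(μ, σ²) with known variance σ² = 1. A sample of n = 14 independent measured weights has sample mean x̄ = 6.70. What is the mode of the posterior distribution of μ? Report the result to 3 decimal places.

n = 14, x̄ = 6.70.
For a Normal prior and Normal likelihood with known variance, the posterior is Normal; its mode equals its mean, the precision-weighted average.
Prior precision 1/σ₀² = 1/16 = 0.0625; data precision n/σ² = 14/1 = 14.
μ̂ = (0.0625·10 + 14·6.7) / (0.0625 + 14) = 94.425/14.0625 = 2518/375 ≈ 6.715.

μ̂_MAP = 6.715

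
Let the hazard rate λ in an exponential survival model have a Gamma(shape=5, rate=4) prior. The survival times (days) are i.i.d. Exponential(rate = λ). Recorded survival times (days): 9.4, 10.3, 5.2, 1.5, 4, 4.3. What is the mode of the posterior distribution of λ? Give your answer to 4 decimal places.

λ̂_MAP = 0.2584

The Exponential(rate=λ) likelihood is ∝ λ^n e^(−λΣtᵢ). Here n = 6 and Σtᵢ = 9.4 + 10.3 + 5.2 + 1.5 + 4 + 4.3 = 34.7.
Posterior ∝ λ^4e^(−4λ) · λ^6e^(−34.7λ) = λ^10e^(−38.7λ), i.e. Gamma(11, 38.7).
Mode = (a−1)/b = 10/38.7 ≈ 0.2584.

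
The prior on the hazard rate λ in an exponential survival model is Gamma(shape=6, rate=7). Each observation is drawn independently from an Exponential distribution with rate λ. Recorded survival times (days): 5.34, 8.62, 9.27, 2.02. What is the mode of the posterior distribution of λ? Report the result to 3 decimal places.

λ̂_MAP = 0.279

The Exponential(rate=λ) likelihood is ∝ λ^n e^(−λΣtᵢ). Here n = 4 and Σtᵢ = 5.34 + 8.62 + 9.27 + 2.02 = 25.25.
Posterior ∝ λ^5e^(−7λ) · λ^4e^(−25.25λ) = λ^9e^(−32.25λ), i.e. Gamma(10, 32.25).
Mode = (a−1)/b = 9/32.25 ≈ 0.279.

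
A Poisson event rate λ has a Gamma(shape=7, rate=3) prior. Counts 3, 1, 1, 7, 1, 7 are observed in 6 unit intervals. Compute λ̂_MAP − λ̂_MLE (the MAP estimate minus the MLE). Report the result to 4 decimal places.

Σxᵢ = 20. Posterior is Gamma(27, 9); MAP = (27−1)/9 = 26/9 ≈ 2.88889.
MLE = x̄ = 20/6 ≈ 3.33333.
Difference = 26/9 − 20/6 = -4/9 ≈ -0.4444.

MAP − MLE = -0.4444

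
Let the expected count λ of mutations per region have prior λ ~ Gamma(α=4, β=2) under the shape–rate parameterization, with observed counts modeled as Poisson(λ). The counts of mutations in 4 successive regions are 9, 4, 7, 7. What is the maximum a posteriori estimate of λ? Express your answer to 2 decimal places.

Σxᵢ = 9+4+7+7 = 27, with n = 4.
Posterior ∝ λ^3e^(−2λ) · λ^27e^(−4λ) = λ^30e^(−6λ), i.e. Gamma(shape=31, rate=6).
The mode of a Gamma(a, b) with a ≥ 1 (shape–rate) is (a−1)/b = 30/6 ≈ 5.00.

λ̂_MAP = 5.00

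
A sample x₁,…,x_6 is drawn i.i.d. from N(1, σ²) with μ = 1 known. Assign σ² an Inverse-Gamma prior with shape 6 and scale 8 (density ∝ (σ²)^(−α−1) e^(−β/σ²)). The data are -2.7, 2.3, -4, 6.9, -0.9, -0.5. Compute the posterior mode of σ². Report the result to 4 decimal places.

Sum of squared deviations about the known mean: SS = (-2.7−1)² + (2.3−1)² + (-4−1)² + (6.9−1)² + (-0.9−1)² + (-0.5−1)² = 81.05.
The Normal likelihood contributes (σ²)^(−n/2) exp(−SS/(2σ²)), so the posterior is Inverse-Gamma(α + n/2, β + SS/2) = Inverse-Gamma(9, 48.525).
The mode of Inverse-Gamma(a, b) is b/(a+1) = 48.525/10 ≈ 4.8525.

σ̂²_MAP = 4.8525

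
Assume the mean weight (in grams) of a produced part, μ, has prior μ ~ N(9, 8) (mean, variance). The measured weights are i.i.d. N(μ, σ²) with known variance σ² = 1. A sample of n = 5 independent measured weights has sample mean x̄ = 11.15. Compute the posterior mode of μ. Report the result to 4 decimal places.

μ̂_MAP = 11.0976

n = 5, x̄ = 11.15.
For a Normal prior and Normal likelihood with known variance, the posterior is Normal; its mode equals its mean, the precision-weighted average.
Prior precision 1/σ₀² = 1/8 = 0.125; data precision n/σ² = 5/1 = 5.
μ̂ = (0.125·9 + 5·11.15) / (0.125 + 5) = 56.875/5.125 = 455/41 ≈ 11.0976.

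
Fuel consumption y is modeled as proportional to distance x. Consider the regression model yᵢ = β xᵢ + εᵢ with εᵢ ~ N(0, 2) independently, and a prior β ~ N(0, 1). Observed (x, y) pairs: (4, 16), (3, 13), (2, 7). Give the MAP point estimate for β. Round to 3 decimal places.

β̂_MAP = 3.774

log p(β | y) = −Σ(yᵢ − βxᵢ)²/(2·2) − β²/(2·1) + const.
Setting the derivative to zero: Σxᵢ(yᵢ − βxᵢ)/2 − β/1 = 0, so β = Σxᵢyᵢ / (Σxᵢ² + σ²/τ²).
Σxᵢyᵢ = 4·16 + 3·13 + 2·7 = 117; Σxᵢ² = 29; σ²/τ² = 2.
β̂_MAP = 117 / (29 + 2) = 117/31 ≈ 3.774.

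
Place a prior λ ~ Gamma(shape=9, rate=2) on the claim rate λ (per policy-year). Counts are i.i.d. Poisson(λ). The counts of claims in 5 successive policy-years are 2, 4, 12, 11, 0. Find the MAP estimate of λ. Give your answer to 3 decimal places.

λ̂_MAP = 5.286

Σxᵢ = 2+4+12+11+0 = 29, with n = 5.
Posterior ∝ λ^8e^(−2λ) · λ^29e^(−5λ) = λ^37e^(−7λ), i.e. Gamma(shape=38, rate=7).
The mode of a Gamma(a, b) with a ≥ 1 (shape–rate) is (a−1)/b = 37/7 ≈ 5.286.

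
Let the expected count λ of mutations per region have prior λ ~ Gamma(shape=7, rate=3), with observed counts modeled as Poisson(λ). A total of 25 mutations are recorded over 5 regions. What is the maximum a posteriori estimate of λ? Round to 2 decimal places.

Σxᵢ = 25, n = 5.
Posterior ∝ λ^6e^(−3λ) · λ^25e^(−5λ) = λ^31e^(−8λ), i.e. Gamma(shape=32, rate=8).
The mode of a Gamma(a, b) with a ≥ 1 (shape–rate) is (a−1)/b = 31/8 ≈ 3.88.

λ̂_MAP = 3.88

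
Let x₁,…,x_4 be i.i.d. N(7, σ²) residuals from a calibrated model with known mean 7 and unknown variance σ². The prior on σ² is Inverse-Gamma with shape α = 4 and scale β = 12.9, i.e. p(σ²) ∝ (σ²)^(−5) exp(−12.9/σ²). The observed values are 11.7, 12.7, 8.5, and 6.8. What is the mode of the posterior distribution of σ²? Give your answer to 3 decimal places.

σ̂²_MAP = 5.905

Sum of squared deviations about the known mean: SS = (11.7−7)² + (12.7−7)² + (8.5−7)² + (6.8−7)² = 56.87.
The Normal likelihood contributes (σ²)^(−n/2) exp(−SS/(2σ²)), so the posterior is Inverse-Gamma(α + n/2, β + SS/2) = Inverse-Gamma(6, 41.335).
The mode of Inverse-Gamma(a, b) is b/(a+1) = 41.335/7 ≈ 5.905.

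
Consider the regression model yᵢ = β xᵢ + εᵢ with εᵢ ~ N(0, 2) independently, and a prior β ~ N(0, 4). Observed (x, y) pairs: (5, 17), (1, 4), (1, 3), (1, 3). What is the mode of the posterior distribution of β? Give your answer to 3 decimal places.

log p(β | y) = −Σ(yᵢ − βxᵢ)²/(2·2) − β²/(2·4) + const.
Setting the derivative to zero: Σxᵢ(yᵢ − βxᵢ)/2 − β/4 = 0, so β = Σxᵢyᵢ / (Σxᵢ² + σ²/τ²).
Σxᵢyᵢ = 5·17 + 1·4 + 1·3 + 1·3 = 95; Σxᵢ² = 28; σ²/τ² = 0.5.
β̂_MAP = 95 / (28 + 0.5) = 95/28.5 ≈ 3.333.

β̂_MAP = 3.333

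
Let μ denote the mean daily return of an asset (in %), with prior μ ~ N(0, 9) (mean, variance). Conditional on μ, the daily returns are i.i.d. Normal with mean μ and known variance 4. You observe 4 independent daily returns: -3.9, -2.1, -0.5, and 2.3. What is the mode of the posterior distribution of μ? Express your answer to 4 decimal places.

μ̂_MAP = -0.9450

n = 4; x̄ = ((-3.9) + (-2.1) + (-0.5) + 2.3)/4 = -4.2/4 = -1.05.
For a Normal prior and Normal likelihood with known variance, the posterior is Normal; its mode equals its mean, the precision-weighted average.
Prior precision 1/σ₀² = 1/9; data precision n/σ² = 4/4 = 1.
μ̂ = ((1/9)·0 + 1·(-1.05)) / (1/9 + 1) = (-1.05)/(10/9) = -0.9450.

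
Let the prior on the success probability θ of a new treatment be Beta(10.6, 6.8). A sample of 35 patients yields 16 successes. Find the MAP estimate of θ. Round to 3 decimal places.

Prior: Beta(10.6, 6.8).
Data: 16 successes in 35 trials. The binomial likelihood contributes θ^16(1−θ)^19, so the posterior is Beta(10.6+16, 6.8+19) = Beta(26.6, 25.8).
For Beta(a, b) with a, b > 1 the mode is (a−1)/(a+b−2) = 25.6/50.4 ≈ 0.508.

θ̂_MAP = 0.508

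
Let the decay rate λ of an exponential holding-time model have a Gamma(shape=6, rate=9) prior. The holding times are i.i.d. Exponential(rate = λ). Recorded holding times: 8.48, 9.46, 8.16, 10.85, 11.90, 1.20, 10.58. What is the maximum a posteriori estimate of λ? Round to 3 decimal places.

The Exponential(rate=λ) likelihood is ∝ λ^n e^(−λΣtᵢ). Here n = 7 and Σtᵢ = 8.48 + 9.46 + 8.16 + 10.85 + 11.90 + 1.20 + 10.58 = 60.63.
Posterior ∝ λ^5e^(−9λ) · λ^7e^(−60.63λ) = λ^12e^(−69.63λ), i.e. Gamma(13, 69.63).
Mode = (a−1)/b = 12/69.63 ≈ 0.172.

λ̂_MAP = 0.172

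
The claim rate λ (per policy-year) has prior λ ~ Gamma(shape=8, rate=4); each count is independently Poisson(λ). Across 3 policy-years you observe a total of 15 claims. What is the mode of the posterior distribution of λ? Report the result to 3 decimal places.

λ̂_MAP = 3.143

Σxᵢ = 15, n = 3.
Posterior ∝ λ^7e^(−4λ) · λ^15e^(−3λ) = λ^22e^(−7λ), i.e. Gamma(shape=23, rate=7).
The mode of a Gamma(a, b) with a ≥ 1 (shape–rate) is (a−1)/b = 22/7 ≈ 3.143.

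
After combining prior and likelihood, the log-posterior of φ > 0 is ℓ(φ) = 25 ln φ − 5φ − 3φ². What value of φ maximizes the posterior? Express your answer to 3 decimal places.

φ̂_MAP = 1.667

ℓ'(φ) = 25/φ − 5 − 6φ. Setting this to zero and multiplying by φ: 6φ² + 5φ − 25 = 0.
φ = (−5 + √(5² + 4·6·25)) / (2·6) = (−5 + √625) / 12 = (−5 + 25)/12 = 5/3.
ℓ''(φ) = −25/φ² − 6 < 0, confirming a maximum.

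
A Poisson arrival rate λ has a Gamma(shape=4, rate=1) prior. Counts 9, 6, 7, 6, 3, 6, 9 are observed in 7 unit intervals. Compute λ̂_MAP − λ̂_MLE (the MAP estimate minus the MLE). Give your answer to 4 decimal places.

Σxᵢ = 46. Posterior is Gamma(50, 8); MAP = (50−1)/8 = 49/8 ≈ 6.12500.
MLE = x̄ = 46/7 ≈ 6.57143.
Difference = 49/8 − 46/7 = -25/56 ≈ -0.4464.

MAP − MLE = -0.4464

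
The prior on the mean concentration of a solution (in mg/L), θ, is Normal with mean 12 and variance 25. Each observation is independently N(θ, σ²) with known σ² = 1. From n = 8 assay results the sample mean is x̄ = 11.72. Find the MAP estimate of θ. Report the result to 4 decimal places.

θ̂_MAP = 11.7214

n = 8, x̄ = 11.72.
For a Normal prior and Normal likelihood with known variance, the posterior is Normal; its mode equals its mean, the precision-weighted average.
Prior precision 1/σ₀² = 1/25 = 0.04; data precision n/σ² = 8/1 = 8.
θ̂ = (0.04·12 + 8·11.72) / (0.04 + 8) = 94.24/8.04 = 2356/201 ≈ 11.7214.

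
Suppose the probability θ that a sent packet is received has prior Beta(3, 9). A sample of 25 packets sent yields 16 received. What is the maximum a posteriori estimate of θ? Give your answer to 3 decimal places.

Prior: Beta(3, 9).
Data: 16 successes in 25 trials. The binomial likelihood contributes θ^16(1−θ)^9, so the posterior is Beta(3+16, 9+9) = Beta(19, 18).
For Beta(a, b) with a, b > 1 the mode is (a−1)/(a+b−2) = 18/35 ≈ 0.514.

θ̂_MAP = 0.514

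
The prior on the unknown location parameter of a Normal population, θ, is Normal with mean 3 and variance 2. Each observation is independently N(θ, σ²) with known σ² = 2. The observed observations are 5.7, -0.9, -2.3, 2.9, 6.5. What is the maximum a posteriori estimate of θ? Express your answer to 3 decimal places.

θ̂_MAP = 2.483

n = 5; x̄ = (5.7 + (-0.9) + (-2.3) + 2.9 + 6.5)/5 = 11.9/5 = 2.38.
For a Normal prior and Normal likelihood with known variance, the posterior is Normal; its mode equals its mean, the precision-weighted average.
Prior precision 1/σ₀² = 1/2 = 0.5; data precision n/σ² = 5/2 = 2.5.
θ̂ = (0.5·3 + 2.5·2.38) / (0.5 + 2.5) = 7.45/3 = 149/60 ≈ 2.483.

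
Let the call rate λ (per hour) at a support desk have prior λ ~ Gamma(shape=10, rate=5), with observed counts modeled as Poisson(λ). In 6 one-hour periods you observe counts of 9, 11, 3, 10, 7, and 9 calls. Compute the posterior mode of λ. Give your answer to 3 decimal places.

Σxᵢ = 9+11+3+10+7+9 = 49, with n = 6.
Posterior ∝ λ^9e^(−5λ) · λ^49e^(−6λ) = λ^58e^(−11λ), i.e. Gamma(shape=59, rate=11).
The mode of a Gamma(a, b) with a ≥ 1 (shape–rate) is (a−1)/b = 58/11 ≈ 5.273.

λ̂_MAP = 5.273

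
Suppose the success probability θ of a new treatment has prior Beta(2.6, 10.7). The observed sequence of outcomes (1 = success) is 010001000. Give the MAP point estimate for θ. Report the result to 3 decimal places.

θ̂_MAP = 0.177

Prior: Beta(2.6, 10.7).
Data: 2 successes in 9 trials (from the sequence). The binomial likelihood contributes θ^2(1−θ)^7, so the posterior is Beta(2.6+2, 10.7+7) = Beta(4.6, 17.7).
For Beta(a, b) with a, b > 1 the mode is (a−1)/(a+b−2) = 3.6/20.3 ≈ 0.177.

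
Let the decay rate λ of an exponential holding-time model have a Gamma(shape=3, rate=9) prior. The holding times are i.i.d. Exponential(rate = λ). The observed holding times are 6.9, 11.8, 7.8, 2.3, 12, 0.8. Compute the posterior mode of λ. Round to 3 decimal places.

The Exponential(rate=λ) likelihood is ∝ λ^n e^(−λΣtᵢ). Here n = 6 and Σtᵢ = 6.9 + 11.8 + 7.8 + 2.3 + 12 + 0.8 = 41.6.
Posterior ∝ λ^2e^(−9λ) · λ^6e^(−41.6λ) = λ^8e^(−50.6λ), i.e. Gamma(9, 50.6).
Mode = (a−1)/b = 8/50.6 ≈ 0.158.

λ̂_MAP = 0.158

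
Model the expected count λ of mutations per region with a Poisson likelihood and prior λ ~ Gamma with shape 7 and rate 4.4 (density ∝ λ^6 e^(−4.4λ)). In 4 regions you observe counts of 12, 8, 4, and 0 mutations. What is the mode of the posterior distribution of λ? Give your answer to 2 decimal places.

Σxᵢ = 12+8+4+0 = 24, with n = 4.
Posterior ∝ λ^6e^(−4.4λ) · λ^24e^(−4λ) = λ^30e^(−8.4λ), i.e. Gamma(shape=31, rate=8.4).
The mode of a Gamma(a, b) with a ≥ 1 (shape–rate) is (a−1)/b = 30/8.4 ≈ 3.57.

λ̂_MAP = 3.57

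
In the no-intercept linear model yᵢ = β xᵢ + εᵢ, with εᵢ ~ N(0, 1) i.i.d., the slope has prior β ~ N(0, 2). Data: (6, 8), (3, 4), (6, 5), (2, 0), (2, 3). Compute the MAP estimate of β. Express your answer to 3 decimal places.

log p(β | y) = −Σ(yᵢ − βxᵢ)²/(2·1) − β²/(2·2) + const.
Setting the derivative to zero: Σxᵢ(yᵢ − βxᵢ)/1 − β/2 = 0, so β = Σxᵢyᵢ / (Σxᵢ² + σ²/τ²).
Σxᵢyᵢ = 6·8 + 3·4 + 6·5 + 2·0 + 2·3 = 96; Σxᵢ² = 89; σ²/τ² = 0.5.
β̂_MAP = 96 / (89 + 0.5) = 96/89.5 ≈ 1.073.

β̂_MAP = 1.073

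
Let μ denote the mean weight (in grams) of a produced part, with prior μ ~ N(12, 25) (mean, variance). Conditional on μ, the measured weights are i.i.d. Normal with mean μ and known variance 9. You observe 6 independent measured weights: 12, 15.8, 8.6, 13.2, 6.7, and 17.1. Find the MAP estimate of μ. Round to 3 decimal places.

μ̂_MAP = 12.220

n = 6; x̄ = (12 + 15.8 + 8.6 + 13.2 + 6.7 + 17.1)/6 = 73.4/6 = 367/30 ≈ 12.2333.
For a Normal prior and Normal likelihood with known variance, the posterior is Normal; its mode equals its mean, the precision-weighted average.
Prior precision 1/σ₀² = 1/25 = 0.04; data precision n/σ² = 6/9 = 2/3.
μ̂ = (0.04·12 + (2/3)·(367/30)) / (0.04 + 2/3) = (1943/225)/(53/75) = 1943/159 ≈ 12.220.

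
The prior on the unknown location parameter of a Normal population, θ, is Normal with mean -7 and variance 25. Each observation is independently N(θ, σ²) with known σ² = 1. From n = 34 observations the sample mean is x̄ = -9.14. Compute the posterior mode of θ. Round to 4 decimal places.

n = 34, x̄ = -9.14.
For a Normal prior and Normal likelihood with known variance, the posterior is Normal; its mode equals its mean, the precision-weighted average.
Prior precision 1/σ₀² = 1/25 = 0.04; data precision n/σ² = 34/1 = 34.
θ̂ = (0.04·(-7) + 34·(-9.14)) / (0.04 + 34) = (-311.04)/34.04 = -7776/851 ≈ -9.1375.

θ̂_MAP = -9.1375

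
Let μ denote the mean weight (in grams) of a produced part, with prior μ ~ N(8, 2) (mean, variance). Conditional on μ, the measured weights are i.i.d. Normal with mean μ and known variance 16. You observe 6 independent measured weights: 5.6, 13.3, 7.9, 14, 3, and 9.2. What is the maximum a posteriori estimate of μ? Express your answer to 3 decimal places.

n = 6; x̄ = (5.6 + 13.3 + 7.9 + 14 + 3 + 9.2)/6 = 53/6 = 53/6 ≈ 8.8333.
For a Normal prior and Normal likelihood with known variance, the posterior is Normal; its mode equals its mean, the precision-weighted average.
Prior precision 1/σ₀² = 1/2 = 0.5; data precision n/σ² = 6/16 = 0.375.
μ̂ = (0.5·8 + 0.375·(53/6)) / (0.5 + 0.375) = 7.3125/0.875 = 117/14 ≈ 8.357.

μ̂_MAP = 8.357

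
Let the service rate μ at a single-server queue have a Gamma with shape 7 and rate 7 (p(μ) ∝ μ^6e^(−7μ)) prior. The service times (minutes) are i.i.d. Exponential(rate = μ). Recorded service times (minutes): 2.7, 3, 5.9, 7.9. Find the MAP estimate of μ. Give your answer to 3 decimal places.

The Exponential(rate=μ) likelihood is ∝ μ^n e^(−μΣtᵢ). Here n = 4 and Σtᵢ = 2.7 + 3 + 5.9 + 7.9 = 19.5.
Posterior ∝ μ^6e^(−7μ) · μ^4e^(−19.5μ) = μ^10e^(−26.5μ), i.e. Gamma(11, 26.5).
Mode = (a−1)/b = 10/26.5 ≈ 0.377.

μ̂_MAP = 0.377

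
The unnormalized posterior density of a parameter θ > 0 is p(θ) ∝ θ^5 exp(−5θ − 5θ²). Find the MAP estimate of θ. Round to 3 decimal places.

θ̂_MAP = 0.500

ℓ'(θ) = 5/θ − 5 − 10θ. Setting this to zero and multiplying by θ: 10θ² + 5θ − 5 = 0.
θ = (−5 + √(5² + 4·10·5)) / (2·10) = (−5 + √225) / 20 = (−5 + 15)/20 = 1/2.
ℓ''(θ) = −5/θ² − 10 < 0, confirming a maximum.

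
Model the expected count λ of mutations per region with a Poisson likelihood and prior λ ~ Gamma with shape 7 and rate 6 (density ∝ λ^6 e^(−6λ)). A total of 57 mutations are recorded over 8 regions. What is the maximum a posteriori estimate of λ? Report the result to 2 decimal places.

Σxᵢ = 57, n = 8.
Posterior ∝ λ^6e^(−6λ) · λ^57e^(−8λ) = λ^63e^(−14λ), i.e. Gamma(shape=64, rate=14).
The mode of a Gamma(a, b) with a ≥ 1 (shape–rate) is (a−1)/b = 63/14 ≈ 4.50.

λ̂_MAP = 4.50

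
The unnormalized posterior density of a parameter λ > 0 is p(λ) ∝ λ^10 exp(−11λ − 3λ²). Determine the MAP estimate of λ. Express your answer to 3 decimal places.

λ̂_MAP = 0.667

ℓ'(λ) = 10/λ − 11 − 6λ. Setting this to zero and multiplying by λ: 6λ² + 11λ − 10 = 0.
λ = (−11 + √(11² + 4·6·10)) / (2·6) = (−11 + √361) / 12 = (−11 + 19)/12 = 2/3.
ℓ''(λ) = −10/λ² − 6 < 0, confirming a maximum.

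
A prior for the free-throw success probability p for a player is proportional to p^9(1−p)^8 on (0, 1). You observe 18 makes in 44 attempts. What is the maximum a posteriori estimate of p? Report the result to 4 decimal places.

p̂_MAP = 0.4426

The prior density ∝ p^9(1−p)^8 is the kernel of Beta(10, 9).
Data: 18 successes in 44 trials. The binomial likelihood contributes p^18(1−p)^26, so the posterior is Beta(10+18, 9+26) = Beta(28, 35).
For Beta(a, b) with a, b > 1 the mode is (a−1)/(a+b−2) = 27/61 ≈ 0.4426.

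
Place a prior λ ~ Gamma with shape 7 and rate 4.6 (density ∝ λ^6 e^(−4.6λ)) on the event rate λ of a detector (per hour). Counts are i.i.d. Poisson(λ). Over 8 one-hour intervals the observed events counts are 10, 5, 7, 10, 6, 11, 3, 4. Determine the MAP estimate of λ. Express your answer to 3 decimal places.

λ̂_MAP = 4.921

Σxᵢ = 10+5+7+10+6+11+3+4 = 56, with n = 8.
Posterior ∝ λ^6e^(−4.6λ) · λ^56e^(−8λ) = λ^62e^(−12.6λ), i.e. Gamma(shape=63, rate=12.6).
The mode of a Gamma(a, b) with a ≥ 1 (shape–rate) is (a−1)/b = 62/12.6 ≈ 4.921.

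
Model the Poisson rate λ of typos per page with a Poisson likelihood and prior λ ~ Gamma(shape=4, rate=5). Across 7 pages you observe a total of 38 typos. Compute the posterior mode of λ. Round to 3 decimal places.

Σxᵢ = 38, n = 7.
Posterior ∝ λ^3e^(−5λ) · λ^38e^(−7λ) = λ^41e^(−12λ), i.e. Gamma(shape=42, rate=12).
The mode of a Gamma(a, b) with a ≥ 1 (shape–rate) is (a−1)/b = 41/12 ≈ 3.417.

λ̂_MAP = 3.417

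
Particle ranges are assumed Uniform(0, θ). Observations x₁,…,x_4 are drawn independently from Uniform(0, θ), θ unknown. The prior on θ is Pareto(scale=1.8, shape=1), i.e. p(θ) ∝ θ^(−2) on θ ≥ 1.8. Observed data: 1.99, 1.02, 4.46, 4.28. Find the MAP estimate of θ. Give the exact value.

The Uniform(0, θ) likelihood is θ^(−n) for θ ≥ max(xᵢ), zero otherwise. Here max(xᵢ) = 4.46.
Posterior ∝ θ^(−2) · θ^(−4) = θ^(−6) on θ ≥ max(1.8, 4.46) = 4.46.
This density is strictly decreasing in θ, so the posterior mode lies at the lower boundary of the support.

θ̂_MAP = 4.46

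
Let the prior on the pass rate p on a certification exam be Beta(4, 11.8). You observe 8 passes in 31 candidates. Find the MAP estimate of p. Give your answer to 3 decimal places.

Prior: Beta(4, 11.8).
Data: 8 successes in 31 trials. The binomial likelihood contributes p^8(1−p)^23, so the posterior is Beta(4+8, 11.8+23) = Beta(12, 34.8).
For Beta(a, b) with a, b > 1 the mode is (a−1)/(a+b−2) = 11/44.8 ≈ 0.246.

p̂_MAP = 0.246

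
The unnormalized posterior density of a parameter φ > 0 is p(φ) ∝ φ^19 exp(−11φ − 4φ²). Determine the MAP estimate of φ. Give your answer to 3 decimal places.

φ̂_MAP = 1.000

ℓ'(φ) = 19/φ − 11 − 8φ. Setting this to zero and multiplying by φ: 8φ² + 11φ − 19 = 0.
φ = (−11 + √(11² + 4·8·19)) / (2·8) = (−11 + √729) / 16 = (−11 + 27)/16 = 1.
ℓ''(φ) = −19/φ² − 8 < 0, confirming a maximum.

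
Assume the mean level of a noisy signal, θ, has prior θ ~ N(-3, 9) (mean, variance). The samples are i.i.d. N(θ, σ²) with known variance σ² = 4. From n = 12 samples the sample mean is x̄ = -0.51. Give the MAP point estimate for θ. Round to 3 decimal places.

θ̂_MAP = -0.599

n = 12, x̄ = -0.51.
For a Normal prior and Normal likelihood with known variance, the posterior is Normal; its mode equals its mean, the precision-weighted average.
Prior precision 1/σ₀² = 1/9; data precision n/σ² = 12/4 = 3.
θ̂ = ((1/9)·(-3) + 3·(-0.51)) / (1/9 + 3) = (-559/300)/(28/9) = -1677/2800 ≈ -0.599.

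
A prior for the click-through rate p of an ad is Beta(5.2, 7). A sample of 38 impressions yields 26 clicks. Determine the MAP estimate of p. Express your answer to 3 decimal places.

p̂_MAP = 0.627

Prior: Beta(5.2, 7).
Data: 26 successes in 38 trials. The binomial likelihood contributes p^26(1−p)^12, so the posterior is Beta(5.2+26, 7+12) = Beta(31.2, 19).
For Beta(a, b) with a, b > 1 the mode is (a−1)/(a+b−2) = 30.2/48.2 ≈ 0.627.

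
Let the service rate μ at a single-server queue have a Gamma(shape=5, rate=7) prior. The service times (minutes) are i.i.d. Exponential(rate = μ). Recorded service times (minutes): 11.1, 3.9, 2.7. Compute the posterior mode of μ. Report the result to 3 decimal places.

μ̂_MAP = 0.283

The Exponential(rate=μ) likelihood is ∝ μ^n e^(−μΣtᵢ). Here n = 3 and Σtᵢ = 11.1 + 3.9 + 2.7 = 17.7.
Posterior ∝ μ^4e^(−7μ) · μ^3e^(−17.7μ) = μ^7e^(−24.7μ), i.e. Gamma(8, 24.7).
Mode = (a−1)/b = 7/24.7 ≈ 0.283.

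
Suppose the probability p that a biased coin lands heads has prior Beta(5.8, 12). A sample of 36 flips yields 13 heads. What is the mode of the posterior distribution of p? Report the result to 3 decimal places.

p̂_MAP = 0.344

Prior: Beta(5.8, 12).
Data: 13 successes in 36 trials. The binomial likelihood contributes p^13(1−p)^23, so the posterior is Beta(5.8+13, 12+23) = Beta(18.8, 35).
For Beta(a, b) with a, b > 1 the mode is (a−1)/(a+b−2) = 17.8/51.8 ≈ 0.344.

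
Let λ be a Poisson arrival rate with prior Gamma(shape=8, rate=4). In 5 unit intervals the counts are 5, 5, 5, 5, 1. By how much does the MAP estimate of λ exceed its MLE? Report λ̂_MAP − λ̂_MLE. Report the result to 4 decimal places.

Σxᵢ = 21. Posterior is Gamma(29, 9); MAP = (29−1)/9 = 28/9 ≈ 3.11111.
MLE = x̄ = 21/5 ≈ 4.20000.
Difference = 28/9 − 21/5 = -49/45 ≈ -1.0889.

MAP − MLE = -1.0889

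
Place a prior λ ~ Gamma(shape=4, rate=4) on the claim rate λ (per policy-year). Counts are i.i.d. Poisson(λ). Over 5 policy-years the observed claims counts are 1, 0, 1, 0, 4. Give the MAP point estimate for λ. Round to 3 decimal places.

λ̂_MAP = 1.000

Σxᵢ = 1+0+1+0+4 = 6, with n = 5.
Posterior ∝ λ^3e^(−4λ) · λ^6e^(−5λ) = λ^9e^(−9λ), i.e. Gamma(shape=10, rate=9).
The mode of a Gamma(a, b) with a ≥ 1 (shape–rate) is (a−1)/b = 9/9 ≈ 1.000.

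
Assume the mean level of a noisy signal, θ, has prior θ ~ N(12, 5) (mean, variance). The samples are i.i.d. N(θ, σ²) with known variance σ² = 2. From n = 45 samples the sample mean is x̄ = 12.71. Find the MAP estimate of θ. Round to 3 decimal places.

n = 45, x̄ = 12.71.
For a Normal prior and Normal likelihood with known variance, the posterior is Normal; its mode equals its mean, the precision-weighted average.
Prior precision 1/σ₀² = 1/5 = 0.2; data precision n/σ² = 45/2 = 22.5.
θ̂ = (0.2·12 + 22.5·12.71) / (0.2 + 22.5) = 288.375/22.7 = 11535/908 ≈ 12.704.

θ̂_MAP = 12.704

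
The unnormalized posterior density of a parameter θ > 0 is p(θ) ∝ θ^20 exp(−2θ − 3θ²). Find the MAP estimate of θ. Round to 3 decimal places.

ℓ'(θ) = 20/θ − 2 − 6θ. Setting this to zero and multiplying by θ: 6θ² + 2θ − 20 = 0.
θ = (−2 + √(2² + 4·6·20)) / (2·6) = (−2 + √484) / 12 = (−2 + 22)/12 = 5/3.
ℓ''(θ) = −20/θ² − 6 < 0, confirming a maximum.

θ̂_MAP = 1.667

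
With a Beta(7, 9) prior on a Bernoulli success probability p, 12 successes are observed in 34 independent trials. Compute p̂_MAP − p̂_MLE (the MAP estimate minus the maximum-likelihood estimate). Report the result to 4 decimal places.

Posterior is Beta(19, 31); MAP = (19−1)/(50−2) = 18/48 ≈ 0.37500.
MLE ignores the prior: p̂_MLE = k/n = 12/34 ≈ 0.35294.
Difference = 18/48 − 12/34 = 3/136 ≈ 0.0221.

MAP − MLE = 0.0221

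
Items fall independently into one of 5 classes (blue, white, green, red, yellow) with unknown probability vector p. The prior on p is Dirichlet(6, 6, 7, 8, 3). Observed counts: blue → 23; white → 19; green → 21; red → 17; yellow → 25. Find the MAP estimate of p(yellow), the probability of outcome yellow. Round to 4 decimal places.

The posterior is Dirichlet(αᵢ + nᵢ) = Dirichlet(29, 25, 28, 25, 28).
For a Dirichlet(a₁,…,a_K) with all aᵢ > 1, the mode has j-th component (aⱼ − 1)/(Σaᵢ − K).
Here Σaᵢ = 135 and K = 5, so p(yellow) = (28 − 1)/(135 − 5) = 27/130 ≈ 0.2077.

MAP estimate of p(yellow) = 0.2077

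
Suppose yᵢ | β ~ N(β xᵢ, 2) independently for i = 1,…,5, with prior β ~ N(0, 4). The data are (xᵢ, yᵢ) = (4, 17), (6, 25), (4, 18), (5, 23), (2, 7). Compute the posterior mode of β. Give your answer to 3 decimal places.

β̂_MAP = 4.297

log p(β | y) = −Σ(yᵢ − βxᵢ)²/(2·2) − β²/(2·4) + const.
Setting the derivative to zero: Σxᵢ(yᵢ − βxᵢ)/2 − β/4 = 0, so β = Σxᵢyᵢ / (Σxᵢ² + σ²/τ²).
Σxᵢyᵢ = 4·17 + 6·25 + 4·18 + 5·23 + 2·7 = 419; Σxᵢ² = 97; σ²/τ² = 0.5.
β̂_MAP = 419 / (97 + 0.5) = 419/97.5 ≈ 4.297.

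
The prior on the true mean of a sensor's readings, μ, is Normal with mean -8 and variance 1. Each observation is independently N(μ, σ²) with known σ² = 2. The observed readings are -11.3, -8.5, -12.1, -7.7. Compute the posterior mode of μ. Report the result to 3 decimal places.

μ̂_MAP = -9.267

n = 4; x̄ = ((-11.3) + (-8.5) + (-12.1) + (-7.7))/4 = -39.6/4 = -9.9.
For a Normal prior and Normal likelihood with known variance, the posterior is Normal; its mode equals its mean, the precision-weighted average.
Prior precision 1/σ₀² = 1/1 = 1; data precision n/σ² = 4/2 = 2.
μ̂ = (1·(-8) + 2·(-9.9)) / (1 + 2) = (-27.8)/3 = -139/15 ≈ -9.267.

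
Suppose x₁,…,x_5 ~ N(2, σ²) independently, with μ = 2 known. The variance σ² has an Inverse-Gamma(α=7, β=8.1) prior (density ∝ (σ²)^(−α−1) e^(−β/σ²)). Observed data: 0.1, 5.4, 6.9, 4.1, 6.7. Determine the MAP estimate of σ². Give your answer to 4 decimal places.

Sum of squared deviations about the known mean: SS = (0.1−2)² + (5.4−2)² + (6.9−2)² + (4.1−2)² + (6.7−2)² = 65.68.
The Normal likelihood contributes (σ²)^(−n/2) exp(−SS/(2σ²)), so the posterior is Inverse-Gamma(α + n/2, β + SS/2) = Inverse-Gamma(9.5, 40.94).
The mode of Inverse-Gamma(a, b) is b/(a+1) = 40.94/10.5 ≈ 3.8990.

σ̂²_MAP = 3.8990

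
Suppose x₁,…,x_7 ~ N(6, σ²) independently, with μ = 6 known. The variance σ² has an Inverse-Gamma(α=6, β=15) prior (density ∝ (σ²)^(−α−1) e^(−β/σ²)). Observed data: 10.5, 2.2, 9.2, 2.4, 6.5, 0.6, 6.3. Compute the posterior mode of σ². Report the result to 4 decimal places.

σ̂²_MAP = 5.5900

Sum of squared deviations about the known mean: SS = (10.5−6)² + (2.2−6)² + (9.2−6)² + (2.4−6)² + (6.5−6)² + (0.6−6)² + (6.3−6)² = 87.39.
The Normal likelihood contributes (σ²)^(−n/2) exp(−SS/(2σ²)), so the posterior is Inverse-Gamma(α + n/2, β + SS/2) = Inverse-Gamma(9.5, 58.695).
The mode of Inverse-Gamma(a, b) is b/(a+1) = 58.695/10.5 ≈ 5.5900.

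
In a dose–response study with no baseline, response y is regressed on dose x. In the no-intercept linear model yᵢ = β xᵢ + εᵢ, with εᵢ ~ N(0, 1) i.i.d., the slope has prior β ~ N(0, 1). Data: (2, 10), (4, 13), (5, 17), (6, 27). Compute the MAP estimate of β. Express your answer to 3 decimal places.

log p(β | y) = −Σ(yᵢ − βxᵢ)²/(2·1) − β²/(2·1) + const.
Setting the derivative to zero: Σxᵢ(yᵢ − βxᵢ)/1 − β/1 = 0, so β = Σxᵢyᵢ / (Σxᵢ² + σ²/τ²).
Σxᵢyᵢ = 2·10 + 4·13 + 5·17 + 6·27 = 319; Σxᵢ² = 81; σ²/τ² = 1.
β̂_MAP = 319 / (81 + 1) = 319/82 ≈ 3.890.

β̂_MAP = 3.890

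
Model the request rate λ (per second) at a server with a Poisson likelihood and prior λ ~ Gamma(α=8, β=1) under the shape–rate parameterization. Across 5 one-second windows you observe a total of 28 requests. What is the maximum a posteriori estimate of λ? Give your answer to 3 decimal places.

λ̂_MAP = 5.833

Σxᵢ = 28, n = 5.
Posterior ∝ λ^7e^(−1λ) · λ^28e^(−5λ) = λ^35e^(−6λ), i.e. Gamma(shape=36, rate=6).
The mode of a Gamma(a, b) with a ≥ 1 (shape–rate) is (a−1)/b = 35/6 ≈ 5.833.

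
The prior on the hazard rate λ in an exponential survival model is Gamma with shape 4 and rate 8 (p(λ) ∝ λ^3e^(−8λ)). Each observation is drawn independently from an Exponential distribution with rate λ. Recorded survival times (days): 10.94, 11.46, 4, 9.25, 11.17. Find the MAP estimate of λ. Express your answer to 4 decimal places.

The Exponential(rate=λ) likelihood is ∝ λ^n e^(−λΣtᵢ). Here n = 5 and Σtᵢ = 10.94 + 11.46 + 4 + 9.25 + 11.17 = 46.82.
Posterior ∝ λ^3e^(−8λ) · λ^5e^(−46.82λ) = λ^8e^(−54.82λ), i.e. Gamma(9, 54.82).
Mode = (a−1)/b = 8/54.82 ≈ 0.1459.

λ̂_MAP = 0.1459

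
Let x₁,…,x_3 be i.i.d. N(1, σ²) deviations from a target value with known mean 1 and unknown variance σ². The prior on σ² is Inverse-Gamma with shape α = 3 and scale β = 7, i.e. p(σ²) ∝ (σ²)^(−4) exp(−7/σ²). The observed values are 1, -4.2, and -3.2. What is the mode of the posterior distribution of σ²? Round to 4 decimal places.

σ̂²_MAP = 5.3345

Sum of squared deviations about the known mean: SS = (1−1)² + (-4.2−1)² + (-3.2−1)² = 44.68.
The Normal likelihood contributes (σ²)^(−n/2) exp(−SS/(2σ²)), so the posterior is Inverse-Gamma(α + n/2, β + SS/2) = Inverse-Gamma(4.5, 29.34).
The mode of Inverse-Gamma(a, b) is b/(a+1) = 29.34/5.5 ≈ 5.3345.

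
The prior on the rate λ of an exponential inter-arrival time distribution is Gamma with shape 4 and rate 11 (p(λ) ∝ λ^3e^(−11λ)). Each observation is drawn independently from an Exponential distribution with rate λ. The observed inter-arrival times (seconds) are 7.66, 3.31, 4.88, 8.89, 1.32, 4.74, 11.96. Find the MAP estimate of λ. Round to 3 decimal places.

The Exponential(rate=λ) likelihood is ∝ λ^n e^(−λΣtᵢ). Here n = 7 and Σtᵢ = 7.66 + 3.31 + 4.88 + 8.89 + 1.32 + 4.74 + 11.96 = 42.76.
Posterior ∝ λ^3e^(−11λ) · λ^7e^(−42.76λ) = λ^10e^(−53.76λ), i.e. Gamma(11, 53.76).
Mode = (a−1)/b = 10/53.76 ≈ 0.186.

λ̂_MAP = 0.186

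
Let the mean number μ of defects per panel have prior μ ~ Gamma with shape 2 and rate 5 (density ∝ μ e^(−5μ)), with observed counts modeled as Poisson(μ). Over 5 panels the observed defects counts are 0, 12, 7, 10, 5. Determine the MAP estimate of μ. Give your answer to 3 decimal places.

Σxᵢ = 0+12+7+10+5 = 34, with n = 5.
Posterior ∝ μe^(−5μ) · μ^34e^(−5μ) = μ^35e^(−10μ), i.e. Gamma(shape=36, rate=10).
The mode of a Gamma(a, b) with a ≥ 1 (shape–rate) is (a−1)/b = 35/10 ≈ 3.500.

μ̂_MAP = 3.500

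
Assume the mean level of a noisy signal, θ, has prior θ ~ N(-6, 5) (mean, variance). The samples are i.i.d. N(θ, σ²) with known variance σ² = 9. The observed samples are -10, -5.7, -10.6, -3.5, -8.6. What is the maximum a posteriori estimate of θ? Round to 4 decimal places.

n = 5; x̄ = ((-10) + (-5.7) + (-10.6) + (-3.5) + (-8.6))/5 = -38.4/5 = -7.68.
For a Normal prior and Normal likelihood with known variance, the posterior is Normal; its mode equals its mean, the precision-weighted average.
Prior precision 1/σ₀² = 1/5 = 0.2; data precision n/σ² = 5/9.
θ̂ = (0.2·(-6) + (5/9)·(-7.68)) / (0.2 + 5/9) = (-82/15)/(34/45) = -123/17 ≈ -7.2353.

θ̂_MAP = -7.2353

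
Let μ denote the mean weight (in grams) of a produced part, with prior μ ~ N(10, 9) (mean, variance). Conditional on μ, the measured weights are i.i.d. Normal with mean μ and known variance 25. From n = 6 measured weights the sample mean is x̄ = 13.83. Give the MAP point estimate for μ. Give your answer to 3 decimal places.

n = 6, x̄ = 13.83.
For a Normal prior and Normal likelihood with known variance, the posterior is Normal; its mode equals its mean, the precision-weighted average.
Prior precision 1/σ₀² = 1/9; data precision n/σ² = 6/25 = 0.24.
μ̂ = ((1/9)·10 + 0.24·13.83) / (1/9 + 0.24) = (49841/11250)/(79/225) = 49841/3950 ≈ 12.618.

μ̂_MAP = 12.618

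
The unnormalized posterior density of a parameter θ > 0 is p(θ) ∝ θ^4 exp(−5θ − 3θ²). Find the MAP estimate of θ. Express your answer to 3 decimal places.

ℓ'(θ) = 4/θ − 5 − 6θ. Setting this to zero and multiplying by θ: 6θ² + 5θ − 4 = 0.
θ = (−5 + √(5² + 4·6·4)) / (2·6) = (−5 + √121) / 12 = (−5 + 11)/12 = 1/2.
ℓ''(θ) = −4/θ² − 6 < 0, confirming a maximum.

θ̂_MAP = 0.500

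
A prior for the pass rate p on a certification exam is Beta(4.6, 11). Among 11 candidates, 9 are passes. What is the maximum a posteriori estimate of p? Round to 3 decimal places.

p̂_MAP = 0.512

Prior: Beta(4.6, 11).
Data: 9 successes in 11 trials. The binomial likelihood contributes p^9(1−p)^2, so the posterior is Beta(4.6+9, 11+2) = Beta(13.6, 13).
For Beta(a, b) with a, b > 1 the mode is (a−1)/(a+b−2) = 12.6/24.6 ≈ 0.512.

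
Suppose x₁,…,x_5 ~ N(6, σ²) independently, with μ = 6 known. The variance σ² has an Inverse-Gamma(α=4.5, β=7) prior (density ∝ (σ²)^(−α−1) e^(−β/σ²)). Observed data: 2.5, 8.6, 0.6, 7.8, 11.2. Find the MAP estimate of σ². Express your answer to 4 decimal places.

Sum of squared deviations about the known mean: SS = (2.5−6)² + (8.6−6)² + (0.6−6)² + (7.8−6)² + (11.2−6)² = 78.45.
The Normal likelihood contributes (σ²)^(−n/2) exp(−SS/(2σ²)), so the posterior is Inverse-Gamma(α + n/2, β + SS/2) = Inverse-Gamma(7, 46.225).
The mode of Inverse-Gamma(a, b) is b/(a+1) = 46.225/8 ≈ 5.7781.

σ̂²_MAP = 5.7781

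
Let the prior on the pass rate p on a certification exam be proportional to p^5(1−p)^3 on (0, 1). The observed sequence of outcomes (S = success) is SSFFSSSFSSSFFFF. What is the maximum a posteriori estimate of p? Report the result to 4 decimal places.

The prior density ∝ p^5(1−p)^3 is the kernel of Beta(6, 4).
Data: 8 successes in 15 trials (from the sequence). The binomial likelihood contributes p^8(1−p)^7, so the posterior is Beta(6+8, 4+7) = Beta(14, 11).
For Beta(a, b) with a, b > 1 the mode is (a−1)/(a+b−2) = 13/23 ≈ 0.5652.

p̂_MAP = 0.5652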